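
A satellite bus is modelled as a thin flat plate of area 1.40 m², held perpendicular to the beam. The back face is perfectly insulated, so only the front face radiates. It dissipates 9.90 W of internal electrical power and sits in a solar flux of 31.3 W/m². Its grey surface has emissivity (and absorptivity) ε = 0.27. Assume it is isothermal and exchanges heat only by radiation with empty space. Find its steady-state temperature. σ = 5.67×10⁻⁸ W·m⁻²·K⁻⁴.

At steady state, absorbed solar power + internal power = radiated power.
Absorbed: α·S·A_cross = 0.27·31.3·1.400 = 11.83 W (cross-section A).
Total input = 11.83 + 9.90 = 21.73 W.
Radiated: εσ·A_surf·T⁴ with A_surf = A = 1.400 m².
T⁴ = 21.73/(0.27·5.67×10⁻⁸·1.400) = 1.014×10⁹ K⁴.

T ≈ 178 K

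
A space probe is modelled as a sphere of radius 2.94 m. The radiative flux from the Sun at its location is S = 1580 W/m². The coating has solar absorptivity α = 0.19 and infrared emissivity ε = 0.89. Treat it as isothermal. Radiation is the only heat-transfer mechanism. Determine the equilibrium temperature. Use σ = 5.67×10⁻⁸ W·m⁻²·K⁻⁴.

At equilibrium, absorbed power = emitted power.
Absorbing cross-section = πr² = 27.15 m²; emitting surface = 4πr² = 108.6 m² (ratio 4).
αS·A_cross = εσ·A_surf·T⁴  ⇒  T⁴ = αS/(ε·4σ).
T⁴ = 0.190·1580/(0.89·4·5.67×10⁻⁸) = 1.487×10⁹ K⁴.
T = (1.487×10⁹)^(1/4).

T ≈ 196 K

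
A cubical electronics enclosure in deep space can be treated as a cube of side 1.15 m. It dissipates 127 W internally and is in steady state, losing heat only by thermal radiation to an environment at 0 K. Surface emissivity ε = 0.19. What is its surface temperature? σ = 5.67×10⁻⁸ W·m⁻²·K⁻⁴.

Steady state: internal power = radiated power, P = εσA T⁴.
Radiating area A = 6L² = 7.935 m².
T⁴ = P/(εσA) = 127/(0.19·5.67×10⁻⁸·7.935) = 1.486×10⁹ K⁴.
T = (1.486×10⁹)^(1/4).

T ≈ 196 K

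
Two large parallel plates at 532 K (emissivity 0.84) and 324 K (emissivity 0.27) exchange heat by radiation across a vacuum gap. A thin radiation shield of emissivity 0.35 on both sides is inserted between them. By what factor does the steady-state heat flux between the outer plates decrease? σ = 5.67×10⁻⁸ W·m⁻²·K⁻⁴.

Without shield: q₀ = σΔ(T⁴)/(1/ε₁+1/ε₂−1) with denominator 3.894.
With shield the two gaps are in series; the resistances add: (1/ε₁+1/ε_s−1)+(1/ε_s+1/ε₂−1) = 3.048+5.561 = 8.608.
Heat-flux ratio q₀/q = 8.608/3.894.

factor ≈ 2.21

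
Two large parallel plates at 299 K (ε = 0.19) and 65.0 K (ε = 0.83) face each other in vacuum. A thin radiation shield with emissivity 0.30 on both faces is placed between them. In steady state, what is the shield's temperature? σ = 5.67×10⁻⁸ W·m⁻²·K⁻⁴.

In steady state the net flux on the hot side equals that on the cold side.
σ(T₁⁴−T_s⁴)/D₁ = σ(T_s⁴−T₂⁴)/D₂, with D₁ = 1/ε₁+1/ε_s−1 = 7.596, D₂ = 1/ε_s+1/ε₂−1 = 3.538.
Solve for T_s⁴: T_s⁴ = (D₂·T₁⁴ + D₁·T₂⁴)/(D₁+D₂) = 2.552×10⁹ K⁴.

T_s ≈ 225 K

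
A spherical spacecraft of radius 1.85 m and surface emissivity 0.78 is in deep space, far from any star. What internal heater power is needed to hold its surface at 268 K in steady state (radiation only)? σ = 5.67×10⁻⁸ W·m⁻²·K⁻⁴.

P = εσ·4πr²·T⁴.
4πr² = 43.01 m²; T⁴ = 5.159×10⁹ K⁴.
P = 0.78·5.67×10⁻⁸·43.01·5.159×10⁹.

P ≈ 9810 W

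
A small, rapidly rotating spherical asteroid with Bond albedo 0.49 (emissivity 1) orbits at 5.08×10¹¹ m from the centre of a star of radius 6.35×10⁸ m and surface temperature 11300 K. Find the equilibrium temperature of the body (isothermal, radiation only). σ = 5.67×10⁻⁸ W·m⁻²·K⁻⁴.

T ≈ 239 K

The star's surface emits σT_*⁴; at distance d the flux is S = σT_*⁴(R_*/d)².
S = 5.67×10⁻⁸·(11300)⁴·(6.35×10⁸/5.08×10¹¹)² = 1444 W/m².
For an isothermal sphere T⁴ = (1−a)S/(4σ) = 3.248×10⁹ K⁴.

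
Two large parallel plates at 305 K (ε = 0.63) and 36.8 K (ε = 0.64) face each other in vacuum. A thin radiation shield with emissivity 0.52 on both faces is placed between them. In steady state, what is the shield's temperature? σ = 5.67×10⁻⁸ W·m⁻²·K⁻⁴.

T_s ≈ 256 K

In steady state the net flux on the hot side equals that on the cold side.
σ(T₁⁴−T_s⁴)/D₁ = σ(T_s⁴−T₂⁴)/D₂, with D₁ = 1/ε₁+1/ε_s−1 = 2.510, D₂ = 1/ε_s+1/ε₂−1 = 2.486.
Solve for T_s⁴: T_s⁴ = (D₂·T₁⁴ + D₁·T₂⁴)/(D₁+D₂) = 4.306×10⁹ K⁴.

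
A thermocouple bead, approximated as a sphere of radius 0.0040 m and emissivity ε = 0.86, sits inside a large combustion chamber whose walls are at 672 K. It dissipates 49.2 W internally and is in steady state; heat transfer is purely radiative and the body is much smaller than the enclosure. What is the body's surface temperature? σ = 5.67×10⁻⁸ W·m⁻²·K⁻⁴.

For a small grey body in a large enclosure, net radiated power = εσA(T⁴ − T_w⁴).
Steady state: P = εσA(T⁴ − T_w⁴) with A = 4πr² = 2.011×10⁻⁴ m².
T⁴ = P/(εσA) + T_w⁴ = 49.2/(0.86·5.67×10⁻⁸·2.011×10⁻⁴) + (672)⁴
    = 5.018×10¹² + 2.039×10¹¹ = 5.222×10¹² K⁴.

T ≈ 1510 K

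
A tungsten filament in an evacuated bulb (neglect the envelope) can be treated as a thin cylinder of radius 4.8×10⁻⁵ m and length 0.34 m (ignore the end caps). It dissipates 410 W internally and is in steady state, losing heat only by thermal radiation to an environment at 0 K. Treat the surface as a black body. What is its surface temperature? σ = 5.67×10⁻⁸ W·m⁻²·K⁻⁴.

T ≈ 2900 K

Steady state: internal power = radiated power, P = εσA T⁴.
Radiating area A = 2πrL = 1.025×10⁻⁴ m².
T⁴ = P/(εσA) = 410/(1.0·5.67×10⁻⁸·1.025×10⁻⁴) = 7.052×10¹³ K⁴.
T = (7.052×10¹³)^(1/4).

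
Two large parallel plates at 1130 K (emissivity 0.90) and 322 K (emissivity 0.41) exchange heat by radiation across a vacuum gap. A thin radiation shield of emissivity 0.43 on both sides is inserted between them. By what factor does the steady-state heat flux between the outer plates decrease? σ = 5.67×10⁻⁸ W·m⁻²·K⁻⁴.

Without shield: q₀ = σΔ(T⁴)/(1/ε₁+1/ε₂−1) with denominator 2.550.
With shield the two gaps are in series; the resistances add: (1/ε₁+1/ε_s−1)+(1/ε_s+1/ε₂−1) = 2.437+3.765 = 6.201.
Heat-flux ratio q₀/q = 6.201/2.550.

factor ≈ 2.43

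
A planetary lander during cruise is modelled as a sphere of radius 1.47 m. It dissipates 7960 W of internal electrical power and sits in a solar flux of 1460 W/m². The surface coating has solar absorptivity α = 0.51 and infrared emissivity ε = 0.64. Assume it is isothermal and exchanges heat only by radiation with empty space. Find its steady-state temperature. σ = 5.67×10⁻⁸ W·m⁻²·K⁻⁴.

T ≈ 339 K

At steady state, absorbed solar power + internal power = radiated power.
Absorbed: α·S·A_cross = 0.51·1460·6.789 = 5055 W (cross-section πr²).
Total input = 5055 + 7960 = 13010 W.
Radiated: εσ·A_surf·T⁴ with A_surf = 4πr² = 27.15 m².
T⁴ = 13010/(0.64·5.67×10⁻⁸·27.15) = 1.321×10¹⁰ K⁴.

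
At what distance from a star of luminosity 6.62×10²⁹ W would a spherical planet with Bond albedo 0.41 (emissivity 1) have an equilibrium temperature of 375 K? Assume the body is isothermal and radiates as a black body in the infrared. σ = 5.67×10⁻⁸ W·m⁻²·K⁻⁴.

For an isothermal black-emitting sphere, (1−a)S·πr² = σ·4πr²·T⁴ ⇒ S = 4σT⁴/(1−a).
S = 4·5.67×10⁻⁸·(375)⁴/0.590 = 7602 W/m².
Flux falls as S = L/(4πd²), so d = √(L/(4πS)) = √(6.62×10²⁹/(4π·7602)).

d ≈ 2.63×10¹² m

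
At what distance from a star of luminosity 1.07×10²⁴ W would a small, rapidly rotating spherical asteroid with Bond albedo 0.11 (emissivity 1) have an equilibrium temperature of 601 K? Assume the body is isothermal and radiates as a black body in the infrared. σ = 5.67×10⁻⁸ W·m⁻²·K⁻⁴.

d ≈ 1.60×10⁹ m

For an isothermal black-emitting sphere, (1−a)S·πr² = σ·4πr²·T⁴ ⇒ S = 4σT⁴/(1−a).
S = 4·5.67×10⁻⁸·(601)⁴/0.890 = 33250 W/m².
Flux falls as S = L/(4πd²), so d = √(L/(4πS)) = √(1.07×10²⁴/(4π·33250)).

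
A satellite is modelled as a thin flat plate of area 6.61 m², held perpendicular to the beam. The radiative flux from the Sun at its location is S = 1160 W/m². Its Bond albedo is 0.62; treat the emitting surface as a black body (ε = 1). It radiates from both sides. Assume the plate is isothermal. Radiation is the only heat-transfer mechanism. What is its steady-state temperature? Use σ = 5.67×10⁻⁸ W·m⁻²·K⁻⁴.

T ≈ 250 K

At equilibrium, absorbed power = emitted power.
Absorbing cross-section = A = 6.610 m²; emitting surface = 2A = 13.22 m² (ratio 2).
(1−a)S·A_cross = εσ·A_surf·T⁴  ⇒  T⁴ = (1−a)S/(2σ).
T⁴ = 0.380·1160/(2·5.67×10⁻⁸) = 3.887×10⁹ K⁴.
T = (3.887×10⁹)^(1/4).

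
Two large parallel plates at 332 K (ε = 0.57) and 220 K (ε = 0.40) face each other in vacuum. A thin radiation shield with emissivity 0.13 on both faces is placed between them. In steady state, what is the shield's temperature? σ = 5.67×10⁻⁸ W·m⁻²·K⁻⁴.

T_s ≈ 294 K

In steady state the net flux on the hot side equals that on the cold side.
σ(T₁⁴−T_s⁴)/D₁ = σ(T_s⁴−T₂⁴)/D₂, with D₁ = 1/ε₁+1/ε_s−1 = 8.447, D₂ = 1/ε_s+1/ε₂−1 = 9.192.
Solve for T_s⁴: T_s⁴ = (D₂·T₁⁴ + D₁·T₂⁴)/(D₁+D₂) = 7.453×10⁹ K⁴.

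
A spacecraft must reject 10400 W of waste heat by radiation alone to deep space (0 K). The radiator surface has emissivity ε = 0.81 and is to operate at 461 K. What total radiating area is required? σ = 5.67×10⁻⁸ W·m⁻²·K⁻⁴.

P = εσA T⁴ ⇒ A = P/(εσT⁴).
T⁴ = 4.517×10¹⁰ K⁴.
A = 10400/(0.81 × 5.67×10⁻⁸ × 4.517×10¹⁰).

A ≈ 5.01 m²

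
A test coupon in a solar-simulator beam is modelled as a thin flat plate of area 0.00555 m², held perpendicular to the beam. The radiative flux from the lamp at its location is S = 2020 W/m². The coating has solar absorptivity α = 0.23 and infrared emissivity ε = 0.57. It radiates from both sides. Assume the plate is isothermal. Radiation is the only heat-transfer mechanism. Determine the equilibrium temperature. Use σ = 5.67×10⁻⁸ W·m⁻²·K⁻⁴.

At equilibrium, absorbed power = emitted power.
Absorbing cross-section = A = 0.005550 m²; emitting surface = 2A = 0.01110 m² (ratio 2).
αS·A_cross = εσ·A_surf·T⁴  ⇒  T⁴ = αS/(ε·2σ).
T⁴ = 0.230·2020/(0.57·2·5.67×10⁻⁸) = 7.188×10⁹ K⁴.
T = (7.188×10⁹)^(1/4).

T ≈ 291 K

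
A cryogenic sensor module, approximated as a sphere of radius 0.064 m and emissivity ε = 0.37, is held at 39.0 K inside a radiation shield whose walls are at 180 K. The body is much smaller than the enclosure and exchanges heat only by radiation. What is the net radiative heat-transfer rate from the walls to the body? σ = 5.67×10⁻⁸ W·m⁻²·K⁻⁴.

P_net ≈ 1.13 W

For a small grey body in a large enclosure: P_net = εσA(T_body⁴ − T_wall⁴).
A = 4πr² = 0.05147 m²; T_body⁴ − T_wall⁴ = 2.313×10⁶ − 1.050×10⁹ = -1.047×10⁹ K⁴.
|P_net| = 0.37·5.67×10⁻⁸·0.05147·1.047×10⁹.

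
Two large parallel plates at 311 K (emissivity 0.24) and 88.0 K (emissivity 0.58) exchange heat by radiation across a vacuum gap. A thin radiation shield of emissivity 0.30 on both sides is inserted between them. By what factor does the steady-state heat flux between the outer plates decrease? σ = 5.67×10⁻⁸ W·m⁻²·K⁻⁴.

Without shield: q₀ = σΔ(T⁴)/(1/ε₁+1/ε₂−1) with denominator 4.891.
With shield the two gaps are in series; the resistances add: (1/ε₁+1/ε_s−1)+(1/ε_s+1/ε₂−1) = 6.500+4.057 = 10.56.
Heat-flux ratio q₀/q = 10.56/4.891.

factor ≈ 2.16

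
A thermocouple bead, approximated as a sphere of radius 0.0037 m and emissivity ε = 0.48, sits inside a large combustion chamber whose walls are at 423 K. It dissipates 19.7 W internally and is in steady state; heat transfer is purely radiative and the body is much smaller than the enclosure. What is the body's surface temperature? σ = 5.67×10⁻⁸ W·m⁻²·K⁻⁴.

For a small grey body in a large enclosure, net radiated power = εσA(T⁴ − T_w⁴).
Steady state: P = εσA(T⁴ − T_w⁴) with A = 4πr² = 1.720×10⁻⁴ m².
T⁴ = P/(εσA) + T_w⁴ = 19.7/(0.48·5.67×10⁻⁸·1.720×10⁻⁴) + (423)⁴
    = 4.208×10¹² + 3.202×10¹⁰ = 4.240×10¹² K⁴.

T ≈ 1430 K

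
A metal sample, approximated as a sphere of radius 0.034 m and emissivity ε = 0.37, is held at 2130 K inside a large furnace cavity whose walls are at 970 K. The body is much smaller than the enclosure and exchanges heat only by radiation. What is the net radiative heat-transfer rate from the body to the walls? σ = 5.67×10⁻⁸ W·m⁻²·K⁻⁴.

P_net ≈ 6000 W

For a small grey body in a large enclosure: P_net = εσA(T_body⁴ − T_wall⁴).
A = 4πr² = 0.01453 m²; T_body⁴ − T_wall⁴ = 2.058×10¹³ − 8.853×10¹¹ = 1.970×10¹³ K⁴.
|P_net| = 0.37·5.67×10⁻⁸·0.01453·1.970×10¹³.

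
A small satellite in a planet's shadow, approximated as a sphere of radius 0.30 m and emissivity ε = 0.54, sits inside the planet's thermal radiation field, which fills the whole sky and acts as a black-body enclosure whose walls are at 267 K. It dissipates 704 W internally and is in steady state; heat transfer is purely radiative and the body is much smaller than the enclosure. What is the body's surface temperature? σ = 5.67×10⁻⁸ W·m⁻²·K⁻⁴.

For a small grey body in a large enclosure, net radiated power = εσA(T⁴ − T_w⁴).
Steady state: P = εσA(T⁴ − T_w⁴) with A = 4πr² = 1.131 m².
T⁴ = P/(εσA) + T_w⁴ = 704/(0.54·5.67×10⁻⁸·1.131) + (267)⁴
    = 2.033×10¹⁰ + 5.082×10⁹ = 2.541×10¹⁰ K⁴.

T ≈ 399 K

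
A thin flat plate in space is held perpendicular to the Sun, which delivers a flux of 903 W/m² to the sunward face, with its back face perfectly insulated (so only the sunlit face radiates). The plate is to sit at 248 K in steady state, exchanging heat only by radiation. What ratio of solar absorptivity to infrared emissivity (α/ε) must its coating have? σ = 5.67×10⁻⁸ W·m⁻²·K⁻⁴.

Balance: αS·A = εσ·1A·T⁴ ⇒ α/ε = σT⁴/S.
α/ε = 5.67×10⁻⁸·(248)⁴/903 = 5.67×10⁻⁸·3.783×10⁹/903.

α/ε ≈ 0.238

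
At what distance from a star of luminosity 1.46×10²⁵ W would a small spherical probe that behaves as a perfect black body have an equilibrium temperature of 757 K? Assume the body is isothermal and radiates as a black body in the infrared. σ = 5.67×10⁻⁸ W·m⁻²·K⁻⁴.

d ≈ 3.95×10⁹ m

For an isothermal black-emitting sphere, (1−a)S·πr² = σ·4πr²·T⁴ ⇒ S = 4σT⁴/(1−a).
S = 4·5.67×10⁻⁸·(757)⁴/1.00 = 74480 W/m².
Flux falls as S = L/(4πd²), so d = √(L/(4πS)) = √(1.46×10²⁵/(4π·74480)).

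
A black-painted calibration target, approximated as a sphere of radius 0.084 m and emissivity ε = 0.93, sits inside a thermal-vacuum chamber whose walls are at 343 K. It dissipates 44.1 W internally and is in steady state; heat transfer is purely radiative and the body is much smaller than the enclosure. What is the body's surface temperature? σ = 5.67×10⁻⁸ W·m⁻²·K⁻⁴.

For a small grey body in a large enclosure, net radiated power = εσA(T⁴ − T_w⁴).
Steady state: P = εσA(T⁴ − T_w⁴) with A = 4πr² = 0.08867 m².
T⁴ = P/(εσA) + T_w⁴ = 44.1/(0.93·5.67×10⁻⁸·0.08867) + (343)⁴
    = 9.432×10⁹ + 1.384×10¹⁰ = 2.327×10¹⁰ K⁴.

T ≈ 391 K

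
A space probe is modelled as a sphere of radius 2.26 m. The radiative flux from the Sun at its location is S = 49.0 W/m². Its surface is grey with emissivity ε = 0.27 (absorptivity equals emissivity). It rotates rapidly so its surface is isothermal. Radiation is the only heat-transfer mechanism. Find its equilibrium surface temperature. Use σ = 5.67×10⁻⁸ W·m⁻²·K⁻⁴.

T ≈ 121 K

At equilibrium, absorbed power = emitted power.
Absorbing cross-section = πr² = 16.05 m²; emitting surface = 4πr² = 64.18 m² (ratio 4).
εS·A_cross = εσ·A_surf·T⁴  ⇒  T⁴ = S/(4σ)   (ε cancels).
T⁴ = 49.0/(4·5.67×10⁻⁸) = 2.160×10⁸ K⁴.
T = (2.160×10⁸)^(1/4).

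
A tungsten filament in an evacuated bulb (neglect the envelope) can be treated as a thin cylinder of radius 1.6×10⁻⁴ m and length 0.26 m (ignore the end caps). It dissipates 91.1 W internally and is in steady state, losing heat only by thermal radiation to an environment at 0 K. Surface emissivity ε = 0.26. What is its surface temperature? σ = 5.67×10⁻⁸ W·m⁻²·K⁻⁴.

T ≈ 2210 K

Steady state: internal power = radiated power, P = εσA T⁴.
Radiating area A = 2πrL = 2.614×10⁻⁴ m².
T⁴ = P/(εσA) = 91.1/(0.26·5.67×10⁻⁸·2.614×10⁻⁴) = 2.364×10¹³ K⁴.
T = (2.364×10¹³)^(1/4).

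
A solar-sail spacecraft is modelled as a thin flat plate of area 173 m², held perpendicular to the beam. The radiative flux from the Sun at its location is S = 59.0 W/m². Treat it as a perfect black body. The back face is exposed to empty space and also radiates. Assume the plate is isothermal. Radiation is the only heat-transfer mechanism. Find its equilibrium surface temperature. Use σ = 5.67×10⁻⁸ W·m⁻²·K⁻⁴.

At equilibrium, absorbed power = emitted power.
Absorbing cross-section = A = 173.0 m²; emitting surface = 2A = 346.0 m² (ratio 2).
S·A_cross = εσ·A_surf·T⁴  ⇒  T⁴ = S/(2σ).
T⁴ = 1.00·59.0/(2·5.67×10⁻⁸) = 5.203×10⁸ K⁴.
T = (5.203×10⁸)^(1/4).

T ≈ 151 K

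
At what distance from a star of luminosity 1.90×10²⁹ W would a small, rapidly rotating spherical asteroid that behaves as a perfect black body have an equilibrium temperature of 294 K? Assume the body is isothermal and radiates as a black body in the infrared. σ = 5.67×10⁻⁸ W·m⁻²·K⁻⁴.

d ≈ 2.99×10¹² m

For an isothermal black-emitting sphere, (1−a)S·πr² = σ·4πr²·T⁴ ⇒ S = 4σT⁴/(1−a).
S = 4·5.67×10⁻⁸·(294)⁴/1.00 = 1694 W/m².
Flux falls as S = L/(4πd²), so d = √(L/(4πS)) = √(1.90×10²⁹/(4π·1694)).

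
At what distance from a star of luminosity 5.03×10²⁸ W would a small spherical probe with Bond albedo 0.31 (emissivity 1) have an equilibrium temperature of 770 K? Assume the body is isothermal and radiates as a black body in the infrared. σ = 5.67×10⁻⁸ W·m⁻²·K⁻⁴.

d ≈ 1.86×10¹¹ m

For an isothermal black-emitting sphere, (1−a)S·πr² = σ·4πr²·T⁴ ⇒ S = 4σT⁴/(1−a).
S = 4·5.67×10⁻⁸·(770)⁴/0.690 = 1.155×10⁵ W/m².
Flux falls as S = L/(4πd²), so d = √(L/(4πS)) = √(5.03×10²⁸/(4π·1.155×10⁵)).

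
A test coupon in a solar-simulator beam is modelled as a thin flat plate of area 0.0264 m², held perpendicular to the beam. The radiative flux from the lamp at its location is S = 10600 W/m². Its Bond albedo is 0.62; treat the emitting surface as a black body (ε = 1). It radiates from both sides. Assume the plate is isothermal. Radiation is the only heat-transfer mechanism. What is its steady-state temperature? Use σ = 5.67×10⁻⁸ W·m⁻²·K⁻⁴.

T ≈ 434 K

At equilibrium, absorbed power = emitted power.
Absorbing cross-section = A = 0.02640 m²; emitting surface = 2A = 0.05280 m² (ratio 2).
(1−a)S·A_cross = εσ·A_surf·T⁴  ⇒  T⁴ = (1−a)S/(2σ).
T⁴ = 0.380·10600/(2·5.67×10⁻⁸) = 3.552×10¹⁰ K⁴.
T = (3.552×10¹⁰)^(1/4).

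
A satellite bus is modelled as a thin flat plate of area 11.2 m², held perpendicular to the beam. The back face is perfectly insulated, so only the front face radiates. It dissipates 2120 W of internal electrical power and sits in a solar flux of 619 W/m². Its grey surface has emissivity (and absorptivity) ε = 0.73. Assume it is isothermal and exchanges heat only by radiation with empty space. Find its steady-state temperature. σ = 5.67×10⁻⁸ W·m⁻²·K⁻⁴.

T ≈ 353 K

At steady state, absorbed solar power + internal power = radiated power.
Absorbed: α·S·A_cross = 0.73·619·11.20 = 5061 W (cross-section A).
Total input = 5061 + 2120 = 7181 W.
Radiated: εσ·A_surf·T⁴ with A_surf = A = 11.20 m².
T⁴ = 7181/(0.73·5.67×10⁻⁸·11.20) = 1.549×10¹⁰ K⁴.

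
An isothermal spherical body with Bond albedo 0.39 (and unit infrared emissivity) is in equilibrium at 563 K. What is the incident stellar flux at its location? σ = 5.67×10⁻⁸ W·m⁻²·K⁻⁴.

(1−a)S·πr² = σ·4πr²·T⁴ ⇒ S = 4σT⁴/(1−a).
S = 4·5.67×10⁻⁸·1.005×10¹¹/0.610.

S ≈ 37400 W/m²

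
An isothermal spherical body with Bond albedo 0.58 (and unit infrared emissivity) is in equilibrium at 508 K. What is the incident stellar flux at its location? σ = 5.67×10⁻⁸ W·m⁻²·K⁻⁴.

S ≈ 36000 W/m²

(1−a)S·πr² = σ·4πr²·T⁴ ⇒ S = 4σT⁴/(1−a).
S = 4·5.67×10⁻⁸·6.660×10¹⁰/0.420.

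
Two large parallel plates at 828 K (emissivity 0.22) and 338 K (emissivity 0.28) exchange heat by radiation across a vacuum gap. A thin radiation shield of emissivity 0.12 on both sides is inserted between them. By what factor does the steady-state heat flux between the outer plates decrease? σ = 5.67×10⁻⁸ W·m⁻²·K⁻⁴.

factor ≈ 3.20

Without shield: q₀ = σΔ(T⁴)/(1/ε₁+1/ε₂−1) with denominator 7.117.
With shield the two gaps are in series; the resistances add: (1/ε₁+1/ε_s−1)+(1/ε_s+1/ε₂−1) = 11.88+10.90 = 22.78.
Heat-flux ratio q₀/q = 22.78/7.117.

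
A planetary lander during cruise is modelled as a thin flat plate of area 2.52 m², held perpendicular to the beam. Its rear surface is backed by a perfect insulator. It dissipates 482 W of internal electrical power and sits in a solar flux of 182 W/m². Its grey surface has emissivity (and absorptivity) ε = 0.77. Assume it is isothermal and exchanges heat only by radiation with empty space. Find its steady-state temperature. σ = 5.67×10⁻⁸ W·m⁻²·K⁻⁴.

At steady state, absorbed solar power + internal power = radiated power.
Absorbed: α·S·A_cross = 0.77·182·2.520 = 353.2 W (cross-section A).
Total input = 353.2 + 482 = 835.2 W.
Radiated: εσ·A_surf·T⁴ with A_surf = A = 2.520 m².
T⁴ = 835.2/(0.77·5.67×10⁻⁸·2.520) = 7.591×10⁹ K⁴.

T ≈ 295 K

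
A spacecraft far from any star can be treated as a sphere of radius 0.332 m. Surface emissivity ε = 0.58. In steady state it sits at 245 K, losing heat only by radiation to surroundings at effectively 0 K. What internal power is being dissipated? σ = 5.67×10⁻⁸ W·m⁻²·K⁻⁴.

Steady state: P = εσA T⁴.
A = 4πr² = 1.385 m²; T⁴ = (245)⁴ = 3.603×10⁹ K⁴.
P = 0.58 × 5.67×10⁻⁸ × 1.385 × 3.603×10⁹.

P ≈ 164 W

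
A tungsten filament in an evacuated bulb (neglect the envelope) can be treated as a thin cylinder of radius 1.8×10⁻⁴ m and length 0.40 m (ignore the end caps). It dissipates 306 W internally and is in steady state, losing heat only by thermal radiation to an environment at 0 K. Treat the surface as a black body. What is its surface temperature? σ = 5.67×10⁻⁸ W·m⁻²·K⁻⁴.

T ≈ 1860 K

Steady state: internal power = radiated power, P = εσA T⁴.
Radiating area A = 2πrL = 4.524×10⁻⁴ m².
T⁴ = P/(εσA) = 306/(1.0·5.67×10⁻⁸·4.524×10⁻⁴) = 1.193×10¹³ K⁴.
T = (1.193×10¹³)^(1/4).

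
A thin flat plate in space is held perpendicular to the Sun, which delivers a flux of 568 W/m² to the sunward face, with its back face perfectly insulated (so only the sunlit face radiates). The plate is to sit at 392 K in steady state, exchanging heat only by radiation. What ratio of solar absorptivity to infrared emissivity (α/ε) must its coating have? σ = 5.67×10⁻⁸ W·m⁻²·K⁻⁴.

α/ε ≈ 2.36

Balance: αS·A = εσ·1A·T⁴ ⇒ α/ε = σT⁴/S.
α/ε = 5.67×10⁻⁸·(392)⁴/568 = 5.67×10⁻⁸·2.361×10¹⁰/568.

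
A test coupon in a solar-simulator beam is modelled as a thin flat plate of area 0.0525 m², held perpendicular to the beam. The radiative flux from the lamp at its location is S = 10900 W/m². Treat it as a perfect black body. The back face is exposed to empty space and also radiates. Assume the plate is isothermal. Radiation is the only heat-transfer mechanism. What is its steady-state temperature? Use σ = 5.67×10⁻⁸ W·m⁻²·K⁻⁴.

At equilibrium, absorbed power = emitted power.
Absorbing cross-section = A = 0.05250 m²; emitting surface = 2A = 0.1050 m² (ratio 2).
S·A_cross = εσ·A_surf·T⁴  ⇒  T⁴ = S/(2σ).
T⁴ = 1.00·10900/(2·5.67×10⁻⁸) = 9.612×10¹⁰ K⁴.
T = (9.612×10¹⁰)^(1/4).

T ≈ 557 K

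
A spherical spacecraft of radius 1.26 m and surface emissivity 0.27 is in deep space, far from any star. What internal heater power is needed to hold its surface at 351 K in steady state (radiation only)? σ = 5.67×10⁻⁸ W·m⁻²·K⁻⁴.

P ≈ 4640 W

P = εσ·4πr²·T⁴.
4πr² = 19.95 m²; T⁴ = 1.518×10¹⁰ K⁴.
P = 0.27·5.67×10⁻⁸·19.95·1.518×10¹⁰.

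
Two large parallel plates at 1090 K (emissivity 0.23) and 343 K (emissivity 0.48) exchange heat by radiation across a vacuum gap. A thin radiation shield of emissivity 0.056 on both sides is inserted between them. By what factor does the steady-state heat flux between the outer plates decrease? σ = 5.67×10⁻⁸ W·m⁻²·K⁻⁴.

factor ≈ 7.39

Without shield: q₀ = σΔ(T⁴)/(1/ε₁+1/ε₂−1) with denominator 5.431.
With shield the two gaps are in series; the resistances add: (1/ε₁+1/ε_s−1)+(1/ε_s+1/ε₂−1) = 21.20+18.94 = 40.15.
Heat-flux ratio q₀/q = 40.15/5.431.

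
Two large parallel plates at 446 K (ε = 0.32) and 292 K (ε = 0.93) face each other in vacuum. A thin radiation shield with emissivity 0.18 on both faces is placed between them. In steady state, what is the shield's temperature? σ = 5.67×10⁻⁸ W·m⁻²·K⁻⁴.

T_s ≈ 380 K

In steady state the net flux on the hot side equals that on the cold side.
σ(T₁⁴−T_s⁴)/D₁ = σ(T_s⁴−T₂⁴)/D₂, with D₁ = 1/ε₁+1/ε_s−1 = 7.681, D₂ = 1/ε_s+1/ε₂−1 = 5.631.
Solve for T_s⁴: T_s⁴ = (D₂·T₁⁴ + D₁·T₂⁴)/(D₁+D₂) = 2.093×10¹⁰ K⁴.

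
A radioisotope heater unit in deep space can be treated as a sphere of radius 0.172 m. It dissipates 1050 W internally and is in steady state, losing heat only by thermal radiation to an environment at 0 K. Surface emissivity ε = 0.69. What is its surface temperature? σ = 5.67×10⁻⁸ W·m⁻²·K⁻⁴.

T ≈ 518 K

Steady state: internal power = radiated power, P = εσA T⁴.
Radiating area A = 4πr² = 0.3718 m².
T⁴ = P/(εσA) = 1050/(0.69·5.67×10⁻⁸·0.3718) = 7.219×10¹⁰ K⁴.
T = (7.219×10¹⁰)^(1/4).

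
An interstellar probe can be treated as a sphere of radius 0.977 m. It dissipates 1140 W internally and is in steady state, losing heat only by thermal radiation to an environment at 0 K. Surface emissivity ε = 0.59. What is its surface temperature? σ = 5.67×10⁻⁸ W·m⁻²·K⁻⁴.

Steady state: internal power = radiated power, P = εσA T⁴.
Radiating area A = 4πr² = 11.99 m².
T⁴ = P/(εσA) = 1140/(0.59·5.67×10⁻⁸·11.99) = 2.841×10⁹ K⁴.
T = (2.841×10⁹)^(1/4).

T ≈ 231 K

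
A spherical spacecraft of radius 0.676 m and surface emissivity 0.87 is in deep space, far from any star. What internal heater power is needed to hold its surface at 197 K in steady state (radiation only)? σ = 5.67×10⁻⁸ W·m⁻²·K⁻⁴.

P ≈ 427 W

P = εσ·4πr²·T⁴.
4πr² = 5.743 m²; T⁴ = 1.506×10⁹ K⁴.
P = 0.87·5.67×10⁻⁸·5.743·1.506×10⁹.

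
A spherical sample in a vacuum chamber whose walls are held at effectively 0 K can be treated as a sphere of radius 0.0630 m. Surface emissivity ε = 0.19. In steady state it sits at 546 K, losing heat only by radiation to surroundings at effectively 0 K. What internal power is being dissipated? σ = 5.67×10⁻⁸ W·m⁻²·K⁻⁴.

P ≈ 47.8 W

Steady state: P = εσA T⁴.
A = 4πr² = 0.04988 m²; T⁴ = (546)⁴ = 8.887×10¹⁰ K⁴.
P = 0.19 × 5.67×10⁻⁸ × 0.04988 × 8.887×10¹⁰.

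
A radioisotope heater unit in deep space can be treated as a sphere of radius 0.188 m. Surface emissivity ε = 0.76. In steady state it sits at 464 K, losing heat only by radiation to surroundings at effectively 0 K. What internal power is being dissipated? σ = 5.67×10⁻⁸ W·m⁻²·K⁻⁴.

Steady state: P = εσA T⁴.
A = 4πr² = 0.4441 m²; T⁴ = (464)⁴ = 4.635×10¹⁰ K⁴.
P = 0.76 × 5.67×10⁻⁸ × 0.4441 × 4.635×10¹⁰.

P ≈ 887 W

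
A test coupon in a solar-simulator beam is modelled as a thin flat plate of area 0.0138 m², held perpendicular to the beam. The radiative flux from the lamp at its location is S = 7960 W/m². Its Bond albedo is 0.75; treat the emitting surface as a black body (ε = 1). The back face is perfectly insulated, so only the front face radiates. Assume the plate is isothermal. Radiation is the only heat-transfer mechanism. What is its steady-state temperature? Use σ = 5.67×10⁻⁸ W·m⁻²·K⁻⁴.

At equilibrium, absorbed power = emitted power.
Absorbing cross-section = A = 0.01380 m²; emitting surface = A = 0.01380 m² (ratio 1).
(1−a)S·A_cross = εσ·A_surf·T⁴  ⇒  T⁴ = (1−a)S/(1σ).
T⁴ = 0.250·7960/(1·5.67×10⁻⁸) = 3.510×10¹⁰ K⁴.
T = (3.510×10¹⁰)^(1/4).

T ≈ 433 K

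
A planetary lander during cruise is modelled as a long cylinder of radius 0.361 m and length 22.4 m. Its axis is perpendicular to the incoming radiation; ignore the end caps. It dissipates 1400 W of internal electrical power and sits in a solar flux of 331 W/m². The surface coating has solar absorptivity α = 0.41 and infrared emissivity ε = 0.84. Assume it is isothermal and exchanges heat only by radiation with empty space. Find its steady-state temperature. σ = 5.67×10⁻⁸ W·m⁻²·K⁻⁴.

At steady state, absorbed solar power + internal power = radiated power.
Absorbed: α·S·A_cross = 0.41·331·16.17 = 2195 W (cross-section 2rL).
Total input = 2195 + 1400 = 3595 W.
Radiated: εσ·A_surf·T⁴ with A_surf = 2πrL = 50.81 m².
T⁴ = 3595/(0.84·5.67×10⁻⁸·50.81) = 1.486×10⁹ K⁴.

T ≈ 196 K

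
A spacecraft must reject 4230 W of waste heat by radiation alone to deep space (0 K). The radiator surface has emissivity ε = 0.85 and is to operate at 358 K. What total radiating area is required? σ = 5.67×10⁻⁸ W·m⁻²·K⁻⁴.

A ≈ 5.34 m²

P = εσA T⁴ ⇒ A = P/(εσT⁴).
T⁴ = 1.643×10¹⁰ K⁴.
A = 4230/(0.85 × 5.67×10⁻⁸ × 1.643×10¹⁰).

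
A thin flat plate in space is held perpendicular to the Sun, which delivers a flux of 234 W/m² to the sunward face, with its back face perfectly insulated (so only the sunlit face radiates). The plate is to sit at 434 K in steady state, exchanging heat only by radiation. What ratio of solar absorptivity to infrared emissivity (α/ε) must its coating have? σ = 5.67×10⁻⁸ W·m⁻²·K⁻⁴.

Balance: αS·A = εσ·1A·T⁴ ⇒ α/ε = σT⁴/S.
α/ε = 5.67×10⁻⁸·(434)⁴/234 = 5.67×10⁻⁸·3.548×10¹⁰/234.

α/ε ≈ 8.60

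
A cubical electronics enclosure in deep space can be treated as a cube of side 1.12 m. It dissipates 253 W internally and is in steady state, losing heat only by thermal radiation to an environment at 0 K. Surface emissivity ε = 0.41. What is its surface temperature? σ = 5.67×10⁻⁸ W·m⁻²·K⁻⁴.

Steady state: internal power = radiated power, P = εσA T⁴.
Radiating area A = 6L² = 7.526 m².
T⁴ = P/(εσA) = 253/(0.41·5.67×10⁻⁸·7.526) = 1.446×10⁹ K⁴.
T = (1.446×10⁹)^(1/4).

T ≈ 195 K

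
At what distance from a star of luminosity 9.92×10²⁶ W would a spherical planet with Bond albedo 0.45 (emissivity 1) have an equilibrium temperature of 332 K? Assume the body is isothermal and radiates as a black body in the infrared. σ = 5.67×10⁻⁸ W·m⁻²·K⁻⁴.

d ≈ 1.26×10¹¹ m

For an isothermal black-emitting sphere, (1−a)S·πr² = σ·4πr²·T⁴ ⇒ S = 4σT⁴/(1−a).
S = 4·5.67×10⁻⁸·(332)⁴/0.550 = 5010 W/m².
Flux falls as S = L/(4πd²), so d = √(L/(4πS)) = √(9.92×10²⁶/(4π·5010)).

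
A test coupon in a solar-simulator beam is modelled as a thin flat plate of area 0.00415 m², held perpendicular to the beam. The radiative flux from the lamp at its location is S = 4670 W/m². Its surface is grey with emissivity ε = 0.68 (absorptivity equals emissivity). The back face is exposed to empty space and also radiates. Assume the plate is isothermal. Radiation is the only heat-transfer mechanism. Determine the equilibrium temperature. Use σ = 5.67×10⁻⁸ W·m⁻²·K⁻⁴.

T ≈ 450 K

At equilibrium, absorbed power = emitted power.
Absorbing cross-section = A = 0.004150 m²; emitting surface = 2A = 0.008300 m² (ratio 2).
εS·A_cross = εσ·A_surf·T⁴  ⇒  T⁴ = S/(2σ)   (ε cancels).
T⁴ = 4670/(2·5.67×10⁻⁸) = 4.118×10¹⁰ K⁴.
T = (4.118×10¹⁰)^(1/4).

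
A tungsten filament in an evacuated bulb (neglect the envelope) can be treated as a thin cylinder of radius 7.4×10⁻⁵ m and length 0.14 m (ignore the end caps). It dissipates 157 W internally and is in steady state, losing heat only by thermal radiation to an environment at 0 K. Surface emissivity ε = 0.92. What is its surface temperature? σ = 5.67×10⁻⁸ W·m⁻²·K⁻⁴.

Steady state: internal power = radiated power, P = εσA T⁴.
Radiating area A = 2πrL = 6.509×10⁻⁵ m².
T⁴ = P/(εσA) = 157/(0.92·5.67×10⁻⁸·6.509×10⁻⁵) = 4.624×10¹³ K⁴.
T = (4.624×10¹³)^(1/4).

T ≈ 2610 K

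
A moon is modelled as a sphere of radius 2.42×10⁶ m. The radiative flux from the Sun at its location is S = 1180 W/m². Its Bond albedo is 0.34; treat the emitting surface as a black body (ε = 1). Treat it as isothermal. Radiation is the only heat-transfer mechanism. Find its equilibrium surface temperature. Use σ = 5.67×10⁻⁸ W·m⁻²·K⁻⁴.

T ≈ 242 K

At equilibrium, absorbed power = emitted power.
Absorbing cross-section = πr² = 1.840×10¹³ m²; emitting surface = 4πr² = 7.359×10¹³ m² (ratio 4).
(1−a)S·A_cross = εσ·A_surf·T⁴  ⇒  T⁴ = (1−a)S/(4σ).
T⁴ = 0.660·1180/(4·5.67×10⁻⁸) = 3.434×10⁹ K⁴.
T = (3.434×10⁹)^(1/4).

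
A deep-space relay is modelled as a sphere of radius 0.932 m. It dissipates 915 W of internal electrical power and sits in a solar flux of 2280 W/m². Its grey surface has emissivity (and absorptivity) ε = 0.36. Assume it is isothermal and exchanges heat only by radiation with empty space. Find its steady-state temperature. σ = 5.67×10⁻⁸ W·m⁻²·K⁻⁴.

T ≈ 345 K

At steady state, absorbed solar power + internal power = radiated power.
Absorbed: α·S·A_cross = 0.36·2280·2.729 = 2240 W (cross-section πr²).
Total input = 2240 + 915 = 3155 W.
Radiated: εσ·A_surf·T⁴ with A_surf = 4πr² = 10.92 m².
T⁴ = 3155/(0.36·5.67×10⁻⁸·10.92) = 1.416×10¹⁰ K⁴.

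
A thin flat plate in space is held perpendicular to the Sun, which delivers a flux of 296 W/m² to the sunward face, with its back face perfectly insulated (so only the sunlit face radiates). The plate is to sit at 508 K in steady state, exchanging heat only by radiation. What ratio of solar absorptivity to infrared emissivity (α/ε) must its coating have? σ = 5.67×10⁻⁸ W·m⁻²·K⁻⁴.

Balance: αS·A = εσ·1A·T⁴ ⇒ α/ε = σT⁴/S.
α/ε = 5.67×10⁻⁸·(508)⁴/296 = 5.67×10⁻⁸·6.660×10¹⁰/296.

α/ε ≈ 12.8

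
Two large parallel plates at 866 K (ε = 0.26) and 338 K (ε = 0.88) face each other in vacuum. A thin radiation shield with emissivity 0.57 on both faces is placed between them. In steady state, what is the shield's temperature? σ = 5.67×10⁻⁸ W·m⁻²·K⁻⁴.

In steady state the net flux on the hot side equals that on the cold side.
σ(T₁⁴−T_s⁴)/D₁ = σ(T_s⁴−T₂⁴)/D₂, with D₁ = 1/ε₁+1/ε_s−1 = 4.601, D₂ = 1/ε_s+1/ε₂−1 = 1.891.
Solve for T_s⁴: T_s⁴ = (D₂·T₁⁴ + D₁·T₂⁴)/(D₁+D₂) = 1.731×10¹¹ K⁴.

T_s ≈ 645 K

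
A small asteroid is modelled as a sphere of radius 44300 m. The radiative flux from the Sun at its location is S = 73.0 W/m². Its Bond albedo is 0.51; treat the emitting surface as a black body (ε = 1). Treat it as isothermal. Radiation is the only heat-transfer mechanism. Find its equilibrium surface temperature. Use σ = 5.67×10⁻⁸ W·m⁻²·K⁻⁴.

At equilibrium, absorbed power = emitted power.
Absorbing cross-section = πr² = 6.165×10⁹ m²; emitting surface = 4πr² = 2.466×10¹⁰ m² (ratio 4).
(1−a)S·A_cross = εσ·A_surf·T⁴  ⇒  T⁴ = (1−a)S/(4σ).
T⁴ = 0.490·73.0/(4·5.67×10⁻⁸) = 1.577×10⁸ K⁴.
T = (1.577×10⁸)^(1/4).

T ≈ 112 K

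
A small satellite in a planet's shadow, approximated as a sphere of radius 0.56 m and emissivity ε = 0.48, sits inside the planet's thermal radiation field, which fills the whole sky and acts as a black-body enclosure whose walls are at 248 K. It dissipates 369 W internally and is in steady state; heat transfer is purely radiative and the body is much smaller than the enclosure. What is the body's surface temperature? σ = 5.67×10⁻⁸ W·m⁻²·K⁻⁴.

T ≈ 292 K

For a small grey body in a large enclosure, net radiated power = εσA(T⁴ − T_w⁴).
Steady state: P = εσA(T⁴ − T_w⁴) with A = 4πr² = 3.941 m².
T⁴ = P/(εσA) + T_w⁴ = 369/(0.48·5.67×10⁻⁸·3.941) + (248)⁴
    = 3.440×10⁹ + 3.783×10⁹ = 7.223×10⁹ K⁴.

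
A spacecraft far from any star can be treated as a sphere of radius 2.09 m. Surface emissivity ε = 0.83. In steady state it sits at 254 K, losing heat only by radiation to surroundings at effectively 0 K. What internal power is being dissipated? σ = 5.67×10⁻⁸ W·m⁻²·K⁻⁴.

P ≈ 10800 W

Steady state: P = εσA T⁴.
A = 4πr² = 54.89 m²; T⁴ = (254)⁴ = 4.162×10⁹ K⁴.
P = 0.83 × 5.67×10⁻⁸ × 54.89 × 4.162×10⁹.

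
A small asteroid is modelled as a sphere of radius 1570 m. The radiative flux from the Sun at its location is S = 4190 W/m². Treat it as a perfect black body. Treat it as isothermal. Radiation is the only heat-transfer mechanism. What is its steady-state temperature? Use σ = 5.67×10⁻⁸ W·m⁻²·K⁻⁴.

T ≈ 369 K

At equilibrium, absorbed power = emitted power.
Absorbing cross-section = πr² = 7.744×10⁶ m²; emitting surface = 4πr² = 3.097×10⁷ m² (ratio 4).
S·A_cross = εσ·A_surf·T⁴  ⇒  T⁴ = S/(4σ).
T⁴ = 1.00·4190/(4·5.67×10⁻⁸) = 1.847×10¹⁰ K⁴.
T = (1.847×10¹⁰)^(1/4).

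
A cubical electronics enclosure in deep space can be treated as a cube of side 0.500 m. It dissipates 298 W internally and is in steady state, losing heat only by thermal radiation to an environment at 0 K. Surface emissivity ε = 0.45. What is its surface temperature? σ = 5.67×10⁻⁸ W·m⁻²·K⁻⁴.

Steady state: internal power = radiated power, P = εσA T⁴.
Radiating area A = 6L² = 1.500 m².
T⁴ = P/(εσA) = 298/(0.45·5.67×10⁻⁸·1.500) = 7.786×10⁹ K⁴.
T = (7.786×10⁹)^(1/4).

T ≈ 297 K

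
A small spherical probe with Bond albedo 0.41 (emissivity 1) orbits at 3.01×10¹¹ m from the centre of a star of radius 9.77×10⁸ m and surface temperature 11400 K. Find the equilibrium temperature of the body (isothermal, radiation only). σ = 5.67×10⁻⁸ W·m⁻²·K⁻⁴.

The star's surface emits σT_*⁴; at distance d the flux is S = σT_*⁴(R_*/d)².
S = 5.67×10⁻⁸·(11400)⁴·(9.77×10⁸/3.01×10¹¹)² = 10090 W/m².
For an isothermal sphere T⁴ = (1−a)S/(4σ) = 2.625×10¹⁰ K⁴.

T ≈ 403 K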